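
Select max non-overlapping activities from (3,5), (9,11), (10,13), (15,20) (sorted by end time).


Greedy: pick earliest-ending, then skip overlaps.
Selected (3 activities): [(3, 5), (9, 11), (15, 20)]


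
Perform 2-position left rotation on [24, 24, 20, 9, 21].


Left rotate by 2: [20, 9, 21, 24, 24]


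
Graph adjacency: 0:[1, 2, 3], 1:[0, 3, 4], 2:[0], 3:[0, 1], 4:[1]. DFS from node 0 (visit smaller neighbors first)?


DFS stack-based: start with [0]
Visit order: [0, 1, 3, 4, 2]


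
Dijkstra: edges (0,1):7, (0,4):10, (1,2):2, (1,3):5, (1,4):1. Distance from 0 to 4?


Dijkstra from 0:
Distances: {0: 0, 1: 7, 2: 9, 3: 12, 4: 8}
Shortest distance to 4 = 8, path = [0, 1, 4]


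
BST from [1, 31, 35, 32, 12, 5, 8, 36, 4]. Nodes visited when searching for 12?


BST root = 1
Search for 12: compare at each node
Path: [1, 31, 12]


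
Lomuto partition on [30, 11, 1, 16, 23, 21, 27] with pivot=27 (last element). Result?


Elements <= 27 go left of pivot.
Result: [11, 1, 16, 23, 21, 27, 30], pivot at index 5


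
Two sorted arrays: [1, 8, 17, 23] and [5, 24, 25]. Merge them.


Compare heads, take smaller each step.
Merged: [1, 5, 8, 17, 23, 24, 25]


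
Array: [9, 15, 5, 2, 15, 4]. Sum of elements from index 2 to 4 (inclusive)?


Prefix sums: [0, 9, 24, 29, 31, 46, 50]
Sum[2..4] = prefix[5] - prefix[2] = 46 - 24 = 22


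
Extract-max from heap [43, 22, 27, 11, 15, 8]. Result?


Max = 43
Replace root with last, heapify down
Resulting heap: [27, 22, 8, 11, 15]


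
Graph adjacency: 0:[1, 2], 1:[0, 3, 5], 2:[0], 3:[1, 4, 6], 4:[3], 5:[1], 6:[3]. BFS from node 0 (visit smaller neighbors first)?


BFS queue: start with [0]
Visit order: [0, 1, 2, 3, 5, 4, 6]


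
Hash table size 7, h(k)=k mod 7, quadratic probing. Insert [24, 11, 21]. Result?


Insertions: 24->slot 3; 11->slot 4; 21->slot 0
Table: [21, None, None, 24, 11, None, None]


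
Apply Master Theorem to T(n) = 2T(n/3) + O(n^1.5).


a=2, b=3, c=1.5. log_3(2)=0.631 < c=1.5. Case 3: O(n^c) = O(n^1.500)
Complexity: O(n^1.500)


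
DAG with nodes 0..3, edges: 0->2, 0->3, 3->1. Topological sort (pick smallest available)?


Kahn's algorithm, process smallest node first
Order: [0, 2, 3, 1]


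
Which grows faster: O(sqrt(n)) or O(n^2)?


sublinear grows slower than quadratic
O(sqrt(n)) is asymptotically smaller; O(n^2) grows faster


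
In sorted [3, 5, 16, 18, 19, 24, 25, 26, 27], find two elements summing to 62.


Two pointers: lo=0, hi=8
No pair sums to 62


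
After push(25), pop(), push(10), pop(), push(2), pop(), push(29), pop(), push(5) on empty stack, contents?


push(25) -> [25]
pop() returns 25 -> []
push(10) -> [10]
pop() returns 10 -> []
push(2) -> [2]
pop() returns 2 -> []
push(29) -> [29]
pop() returns 29 -> []
push(5) -> [5]
Final stack (bottom to top): [5]


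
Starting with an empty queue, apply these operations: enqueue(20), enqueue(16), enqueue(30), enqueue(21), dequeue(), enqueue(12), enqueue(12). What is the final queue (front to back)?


enqueue(20) -> [20]
enqueue(16) -> [20, 16]
enqueue(30) -> [20, 16, 30]
enqueue(21) -> [20, 16, 30, 21]
dequeue() returns 20 -> [16, 30, 21]
enqueue(12) -> [16, 30, 21, 12]
enqueue(12) -> [16, 30, 21, 12, 12]
Final queue (front to back): [16, 30, 21, 12, 12]


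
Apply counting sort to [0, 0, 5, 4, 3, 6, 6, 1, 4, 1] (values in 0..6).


Count array: [2, 2, 0, 1, 2, 1, 2]
Reconstruct: [0, 0, 1, 1, 3, 4, 4, 5, 6, 6]


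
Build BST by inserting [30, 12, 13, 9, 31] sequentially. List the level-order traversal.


Root = 30; build tree by BST insertion.
Level-Order traversal: [30, 12, 31, 9, 13]


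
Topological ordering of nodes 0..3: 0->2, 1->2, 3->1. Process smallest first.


Kahn's algorithm, process smallest node first
Order: [0, 3, 1, 2]


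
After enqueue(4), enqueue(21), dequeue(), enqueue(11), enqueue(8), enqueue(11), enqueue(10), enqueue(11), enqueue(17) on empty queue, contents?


enqueue(4) -> [4]
enqueue(21) -> [4, 21]
dequeue() returns 4 -> [21]
enqueue(11) -> [21, 11]
enqueue(8) -> [21, 11, 8]
enqueue(11) -> [21, 11, 8, 11]
enqueue(10) -> [21, 11, 8, 11, 10]
enqueue(11) -> [21, 11, 8, 11, 10, 11]
enqueue(17) -> [21, 11, 8, 11, 10, 11, 17]
Final queue (front to back): [21, 11, 8, 11, 10, 11, 17]


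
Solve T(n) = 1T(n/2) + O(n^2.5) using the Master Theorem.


a=1, b=2, c=2.5. log_2(1)=0 < c=2.5. Case 3: O(n^c) = O(n^2.500)
Complexity: O(n^2.500)


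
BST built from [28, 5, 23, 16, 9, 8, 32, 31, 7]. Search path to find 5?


BST root = 28
Search for 5: compare at each node
Path: [28, 5]


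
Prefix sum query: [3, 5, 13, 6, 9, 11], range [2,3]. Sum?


Prefix sums: [0, 3, 8, 21, 27, 36, 47]
Sum[2..3] = prefix[4] - prefix[2] = 27 - 8 = 19


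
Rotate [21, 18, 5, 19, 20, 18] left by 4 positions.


Left rotate by 4: [20, 18, 21, 18, 5, 19]


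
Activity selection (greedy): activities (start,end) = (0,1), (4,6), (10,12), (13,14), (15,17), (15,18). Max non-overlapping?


Greedy: pick earliest-ending, then skip overlaps.
Selected (5 activities): [(0, 1), (4, 6), (10, 12), (13, 14), (15, 17)]


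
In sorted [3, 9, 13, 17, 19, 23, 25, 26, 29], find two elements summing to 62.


Two pointers: lo=0, hi=8
No pair sums to 62


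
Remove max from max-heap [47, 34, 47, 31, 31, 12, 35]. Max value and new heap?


Max = 47
Replace root with last, heapify down
Resulting heap: [47, 34, 35, 31, 31, 12]


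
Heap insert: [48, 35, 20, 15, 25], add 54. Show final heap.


Append 54: [48, 35, 20, 15, 25, 54]
Bubble up: swap idx 5(54) with idx 2(20); swap idx 2(54) with idx 0(48)
Result: [54, 35, 48, 15, 25, 20]


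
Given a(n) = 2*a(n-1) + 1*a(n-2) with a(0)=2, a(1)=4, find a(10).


Build bottom-up:
...a(8)=1970, a(9)=4756, a(10)=2*4756+1*1970=11482


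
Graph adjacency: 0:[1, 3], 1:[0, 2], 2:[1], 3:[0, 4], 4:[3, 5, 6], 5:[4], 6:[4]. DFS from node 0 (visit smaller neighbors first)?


DFS stack-based: start with [0]
Visit order: [0, 1, 2, 3, 4, 5, 6]


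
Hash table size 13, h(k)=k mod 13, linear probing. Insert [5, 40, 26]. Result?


Insertions: 5->slot 5; 40->slot 1; 26->slot 0
Table: [26, 40, None, None, None, 5, None, None, None, None, None, None, None]


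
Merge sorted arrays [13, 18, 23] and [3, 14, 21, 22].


Compare heads, take smaller each step.
Merged: [3, 13, 14, 18, 21, 22, 23]


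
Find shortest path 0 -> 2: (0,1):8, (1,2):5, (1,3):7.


Dijkstra from 0:
Distances: {0: 0, 1: 8, 2: 13, 3: 15}
Shortest distance to 2 = 13, path = [0, 1, 2]


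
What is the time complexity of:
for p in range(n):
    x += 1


Per nesting level: O(n) = O(n)
Complexity: O(n)


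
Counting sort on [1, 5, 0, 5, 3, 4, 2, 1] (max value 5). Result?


Count array: [1, 2, 1, 1, 1, 2]
Reconstruct: [0, 1, 1, 2, 3, 4, 5, 5]


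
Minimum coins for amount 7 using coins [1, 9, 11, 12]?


dp[0]=0; dp[i]=1+min(dp[i-c] for c in coins)
...dp[2]=2, dp[3]=3, dp[4]=4, dp[5]=5, dp[6]=6, dp[7]=7
Minimum coins for 7 = 7


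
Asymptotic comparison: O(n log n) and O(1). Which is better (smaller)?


constant grows slower than linearithmic
O(1) is asymptotically smaller; O(n log n) grows faster


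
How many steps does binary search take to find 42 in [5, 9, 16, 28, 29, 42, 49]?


Search for 42:
[0,6] mid=3 arr[3]=28
[4,6] mid=5 arr[5]=42
Total: 2 comparisons


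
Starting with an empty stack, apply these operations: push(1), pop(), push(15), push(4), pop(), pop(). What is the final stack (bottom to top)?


push(1) -> [1]
pop() returns 1 -> []
push(15) -> [15]
push(4) -> [15, 4]
pop() returns 4 -> [15]
pop() returns 15 -> []
Final stack (bottom to top): []


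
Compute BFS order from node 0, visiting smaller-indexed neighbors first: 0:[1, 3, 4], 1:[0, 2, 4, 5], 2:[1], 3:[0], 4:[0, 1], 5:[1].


BFS queue: start with [0]
Visit order: [0, 1, 3, 4, 2, 5]


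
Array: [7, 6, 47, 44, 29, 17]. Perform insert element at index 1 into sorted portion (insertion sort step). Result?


After one pass: [6, 7, 47, 44, 29, 17]


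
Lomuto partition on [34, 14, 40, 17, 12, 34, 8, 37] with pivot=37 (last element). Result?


Elements <= 37 go left of pivot.
Result: [34, 14, 17, 12, 34, 8, 37, 40], pivot at index 6


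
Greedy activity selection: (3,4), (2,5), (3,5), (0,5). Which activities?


Greedy: pick earliest-ending, then skip overlaps.
Selected (1 activities): [(3, 4)]


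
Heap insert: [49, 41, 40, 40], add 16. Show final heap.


Append 16: [49, 41, 40, 40, 16]
Bubble up: no swaps needed
Result: [49, 41, 40, 40, 16]


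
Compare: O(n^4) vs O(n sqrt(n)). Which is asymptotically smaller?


n^1.5 grows slower than quartic
O(n sqrt(n)) is asymptotically smaller; O(n^4) grows faster


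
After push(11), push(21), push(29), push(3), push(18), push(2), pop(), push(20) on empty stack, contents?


push(11) -> [11]
push(21) -> [11, 21]
push(29) -> [11, 21, 29]
push(3) -> [11, 21, 29, 3]
push(18) -> [11, 21, 29, 3, 18]
push(2) -> [11, 21, 29, 3, 18, 2]
pop() returns 2 -> [11, 21, 29, 3, 18]
push(20) -> [11, 21, 29, 3, 18, 20]
Final stack (bottom to top): [11, 21, 29, 3, 18, 20]


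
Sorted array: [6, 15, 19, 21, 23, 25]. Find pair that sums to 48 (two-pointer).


Two pointers: lo=0, hi=5
Found pair: (23, 25) summing to 48


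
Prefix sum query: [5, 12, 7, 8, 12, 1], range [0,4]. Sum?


Prefix sums: [0, 5, 17, 24, 32, 44, 45]
Sum[0..4] = prefix[5] - prefix[0] = 44 - 0 = 44


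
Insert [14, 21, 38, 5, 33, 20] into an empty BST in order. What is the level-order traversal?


Root = 14; build tree by BST insertion.
Level-Order traversal: [14, 5, 21, 20, 38, 33]


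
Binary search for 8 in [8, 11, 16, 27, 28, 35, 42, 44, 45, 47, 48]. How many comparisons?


Search for 8:
[0,10] mid=5 arr[5]=35
[0,4] mid=2 arr[2]=16
[0,1] mid=0 arr[0]=8
Total: 3 comparisons


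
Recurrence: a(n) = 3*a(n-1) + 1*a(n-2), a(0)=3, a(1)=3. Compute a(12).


Build bottom-up:
...a(10)=167421, a(11)=552954, a(12)=3*552954+1*167421=1826283


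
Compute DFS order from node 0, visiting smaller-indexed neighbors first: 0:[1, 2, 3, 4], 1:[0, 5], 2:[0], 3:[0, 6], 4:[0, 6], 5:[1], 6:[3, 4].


DFS stack-based: start with [0]
Visit order: [0, 1, 5, 2, 3, 6, 4]


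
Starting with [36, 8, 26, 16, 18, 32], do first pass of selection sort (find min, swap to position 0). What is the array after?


After one pass: [8, 36, 26, 16, 18, 32]


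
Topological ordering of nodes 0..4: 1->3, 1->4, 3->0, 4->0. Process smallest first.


Kahn's algorithm, process smallest node first
Order: [1, 2, 3, 4, 0]


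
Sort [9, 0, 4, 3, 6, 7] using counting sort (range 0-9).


Count array: [1, 0, 0, 1, 1, 0, 1, 1, 0, 1]
Reconstruct: [0, 3, 4, 6, 7, 9]


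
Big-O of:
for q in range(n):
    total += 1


Per nesting level: O(n) = O(n)
Complexity: O(n)


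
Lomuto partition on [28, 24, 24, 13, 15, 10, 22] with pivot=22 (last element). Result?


Elements <= 22 go left of pivot.
Result: [13, 15, 10, 22, 24, 24, 28], pivot at index 3


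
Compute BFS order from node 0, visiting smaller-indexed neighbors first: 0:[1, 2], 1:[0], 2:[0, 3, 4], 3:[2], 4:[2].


BFS queue: start with [0]
Visit order: [0, 1, 2, 3, 4]


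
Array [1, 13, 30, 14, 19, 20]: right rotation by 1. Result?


Right rotate by 1: [20, 1, 13, 30, 14, 19]


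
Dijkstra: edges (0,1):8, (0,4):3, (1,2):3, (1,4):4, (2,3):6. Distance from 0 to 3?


Dijkstra from 0:
Distances: {0: 0, 1: 7, 2: 10, 3: 16, 4: 3}
Shortest distance to 3 = 16, path = [0, 4, 1, 2, 3]


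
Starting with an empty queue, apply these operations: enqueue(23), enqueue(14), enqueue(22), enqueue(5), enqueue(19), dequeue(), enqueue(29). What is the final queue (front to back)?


enqueue(23) -> [23]
enqueue(14) -> [23, 14]
enqueue(22) -> [23, 14, 22]
enqueue(5) -> [23, 14, 22, 5]
enqueue(19) -> [23, 14, 22, 5, 19]
dequeue() returns 23 -> [14, 22, 5, 19]
enqueue(29) -> [14, 22, 5, 19, 29]
Final queue (front to back): [14, 22, 5, 19, 29]


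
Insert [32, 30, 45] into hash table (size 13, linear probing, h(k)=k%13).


Insertions: 32->slot 6; 30->slot 4; 45->slot 7
Table: [None, None, None, None, 30, None, 32, 45, None, None, None, None, None]


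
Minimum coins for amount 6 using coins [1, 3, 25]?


dp[0]=0; dp[i]=1+min(dp[i-c] for c in coins)
...dp[1]=1, dp[2]=2, dp[3]=1, dp[4]=2, dp[5]=3, dp[6]=2
Minimum coins for 6 = 2


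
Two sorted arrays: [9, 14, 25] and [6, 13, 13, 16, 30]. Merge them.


Compare heads, take smaller each step.
Merged: [6, 9, 13, 13, 14, 16, 25, 30]


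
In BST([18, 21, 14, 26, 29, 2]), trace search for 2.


BST root = 18
Search for 2: compare at each node
Path: [18, 14, 2]


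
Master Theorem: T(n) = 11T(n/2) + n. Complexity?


a=11, b=2, c=1. log_2(11)=3.459 > c=1. Case 1: O(n^log_b(a)) = O(n^3.459)
Complexity: O(n^3.459)


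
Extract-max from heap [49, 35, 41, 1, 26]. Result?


Max = 49
Replace root with last, heapify down
Resulting heap: [41, 35, 26, 1]


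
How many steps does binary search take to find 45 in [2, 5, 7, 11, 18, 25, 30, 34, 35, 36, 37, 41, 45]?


Search for 45:
[0,12] mid=6 arr[6]=30
[7,12] mid=9 arr[9]=36
[10,12] mid=11 arr[11]=41
[12,12] mid=12 arr[12]=45
Total: 4 comparisons


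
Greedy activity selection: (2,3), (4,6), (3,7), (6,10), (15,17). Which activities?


Greedy: pick earliest-ending, then skip overlaps.
Selected (4 activities): [(2, 3), (4, 6), (6, 10), (15, 17)]


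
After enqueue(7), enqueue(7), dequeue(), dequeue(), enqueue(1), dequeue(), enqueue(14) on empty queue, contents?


enqueue(7) -> [7]
enqueue(7) -> [7, 7]
dequeue() returns 7 -> [7]
dequeue() returns 7 -> []
enqueue(1) -> [1]
dequeue() returns 1 -> []
enqueue(14) -> [14]
Final queue (front to back): [14]


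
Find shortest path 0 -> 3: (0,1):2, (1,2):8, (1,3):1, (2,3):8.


Dijkstra from 0:
Distances: {0: 0, 1: 2, 2: 10, 3: 3}
Shortest distance to 3 = 3, path = [0, 1, 3]


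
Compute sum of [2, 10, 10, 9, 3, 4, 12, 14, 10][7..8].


Prefix sums: [0, 2, 12, 22, 31, 34, 38, 50, 64, 74]
Sum[7..8] = prefix[9] - prefix[7] = 74 - 50 = 24


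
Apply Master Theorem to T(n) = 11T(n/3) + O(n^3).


a=11, b=3, c=3. log_3(11)=2.183 < c=3. Case 3: O(n^c) = O(n^3)
Complexity: O(n^3)


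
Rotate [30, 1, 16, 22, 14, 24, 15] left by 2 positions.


Left rotate by 2: [16, 22, 14, 24, 15, 30, 1]


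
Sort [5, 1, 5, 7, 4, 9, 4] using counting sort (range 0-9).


Count array: [0, 1, 0, 0, 2, 2, 0, 1, 0, 1]
Reconstruct: [1, 4, 4, 5, 5, 7, 9]


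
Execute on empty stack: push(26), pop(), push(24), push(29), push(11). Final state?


push(26) -> [26]
pop() returns 26 -> []
push(24) -> [24]
push(29) -> [24, 29]
push(11) -> [24, 29, 11]
Final stack (bottom to top): [24, 29, 11]


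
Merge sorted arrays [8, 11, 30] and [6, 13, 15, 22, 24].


Compare heads, take smaller each step.
Merged: [6, 8, 11, 13, 15, 22, 24, 30]


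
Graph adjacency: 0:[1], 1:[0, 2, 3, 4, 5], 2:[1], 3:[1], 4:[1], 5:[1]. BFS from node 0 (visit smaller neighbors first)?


BFS queue: start with [0]
Visit order: [0, 1, 2, 3, 4, 5]


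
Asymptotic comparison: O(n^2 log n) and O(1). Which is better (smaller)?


constant grows slower than n^2 log n
O(1) is asymptotically smaller; O(n^2 log n) grows faster


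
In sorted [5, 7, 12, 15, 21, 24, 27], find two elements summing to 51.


Two pointers: lo=0, hi=6
Found pair: (24, 27) summing to 51


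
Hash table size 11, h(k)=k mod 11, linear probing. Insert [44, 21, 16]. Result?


Insertions: 44->slot 0; 21->slot 10; 16->slot 5
Table: [44, None, None, None, None, 16, None, None, None, None, 21]


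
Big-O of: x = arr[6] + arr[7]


Analysis: constant-time operation, no loop
Complexity: O(1)


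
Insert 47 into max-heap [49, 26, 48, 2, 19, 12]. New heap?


Append 47: [49, 26, 48, 2, 19, 12, 47]
Bubble up: no swaps needed
Result: [49, 26, 48, 2, 19, 12, 47]


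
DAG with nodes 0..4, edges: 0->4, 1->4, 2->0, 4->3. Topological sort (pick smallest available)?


Kahn's algorithm, process smallest node first
Order: [1, 2, 0, 4, 3]


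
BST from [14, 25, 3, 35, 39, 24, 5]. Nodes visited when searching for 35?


BST root = 14
Search for 35: compare at each node
Path: [14, 25, 35]


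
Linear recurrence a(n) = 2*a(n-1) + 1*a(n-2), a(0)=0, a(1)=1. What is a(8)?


Build bottom-up:
...a(6)=70, a(7)=169, a(8)=2*169+1*70=408


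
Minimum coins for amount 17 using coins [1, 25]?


dp[0]=0; dp[i]=1+min(dp[i-c] for c in coins)
...dp[12]=12, dp[13]=13, dp[14]=14, dp[15]=15, dp[16]=16, dp[17]=17
Minimum coins for 17 = 17


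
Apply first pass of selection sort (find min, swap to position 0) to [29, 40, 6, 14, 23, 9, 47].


After one pass: [6, 40, 29, 14, 23, 9, 47]


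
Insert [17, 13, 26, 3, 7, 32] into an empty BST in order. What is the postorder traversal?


Root = 17; build tree by BST insertion.
Postorder traversal: [7, 3, 13, 32, 26, 17]


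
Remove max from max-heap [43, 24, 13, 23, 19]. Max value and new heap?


Max = 43
Replace root with last, heapify down
Resulting heap: [24, 23, 13, 19]


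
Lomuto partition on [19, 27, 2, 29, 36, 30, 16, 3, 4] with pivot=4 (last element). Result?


Elements <= 4 go left of pivot.
Result: [2, 3, 4, 29, 36, 30, 16, 27, 19], pivot at index 2


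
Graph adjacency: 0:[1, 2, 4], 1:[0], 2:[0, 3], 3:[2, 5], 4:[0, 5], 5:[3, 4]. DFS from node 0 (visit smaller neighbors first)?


DFS stack-based: start with [0]
Visit order: [0, 1, 2, 3, 5, 4]


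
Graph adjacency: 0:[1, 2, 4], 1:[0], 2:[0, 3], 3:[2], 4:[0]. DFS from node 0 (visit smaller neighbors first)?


DFS stack-based: start with [0]
Visit order: [0, 1, 2, 3, 4]


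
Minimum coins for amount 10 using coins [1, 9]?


dp[0]=0; dp[i]=1+min(dp[i-c] for c in coins)
...dp[5]=5, dp[6]=6, dp[7]=7, dp[8]=8, dp[9]=1, dp[10]=2
Minimum coins for 10 = 2


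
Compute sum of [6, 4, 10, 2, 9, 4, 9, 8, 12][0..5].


Prefix sums: [0, 6, 10, 20, 22, 31, 35, 44, 52, 64]
Sum[0..5] = prefix[6] - prefix[0] = 35 - 0 = 35


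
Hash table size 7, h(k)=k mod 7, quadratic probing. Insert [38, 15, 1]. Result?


Insertions: 38->slot 3; 15->slot 1; 1->slot 2
Table: [None, 15, 1, 38, None, None, None]


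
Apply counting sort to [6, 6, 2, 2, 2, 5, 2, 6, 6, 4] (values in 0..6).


Count array: [0, 0, 4, 0, 1, 1, 4]
Reconstruct: [2, 2, 2, 2, 4, 5, 6, 6, 6, 6]


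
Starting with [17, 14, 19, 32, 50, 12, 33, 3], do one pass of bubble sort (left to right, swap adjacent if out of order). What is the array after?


After one pass: [14, 17, 19, 32, 12, 33, 3, 50]


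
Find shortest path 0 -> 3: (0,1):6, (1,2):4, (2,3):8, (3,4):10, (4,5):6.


Dijkstra from 0:
Distances: {0: 0, 1: 6, 2: 10, 3: 18, 4: 28, 5: 34}
Shortest distance to 3 = 18, path = [0, 1, 2, 3]


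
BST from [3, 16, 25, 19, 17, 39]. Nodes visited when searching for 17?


BST root = 3
Search for 17: compare at each node
Path: [3, 16, 25, 19, 17]


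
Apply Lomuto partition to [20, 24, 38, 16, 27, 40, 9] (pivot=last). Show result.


Elements <= 9 go left of pivot.
Result: [9, 24, 38, 16, 27, 40, 20], pivot at index 0


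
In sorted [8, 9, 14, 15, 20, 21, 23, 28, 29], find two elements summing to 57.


Two pointers: lo=0, hi=8
Found pair: (28, 29) summing to 57


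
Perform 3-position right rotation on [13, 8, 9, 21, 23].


Right rotate by 3: [9, 21, 23, 13, 8]


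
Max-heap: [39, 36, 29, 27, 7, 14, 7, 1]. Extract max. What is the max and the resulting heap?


Max = 39
Replace root with last, heapify down
Resulting heap: [36, 27, 29, 1, 7, 14, 7]


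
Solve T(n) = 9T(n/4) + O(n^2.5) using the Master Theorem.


a=9, b=4, c=2.5. log_4(9)=1.585 < c=2.5. Case 3: O(n^c) = O(n^2.500)
Complexity: O(n^2.500)


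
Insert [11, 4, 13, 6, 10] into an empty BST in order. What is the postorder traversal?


Root = 11; build tree by BST insertion.
Postorder traversal: [10, 6, 4, 13, 11]


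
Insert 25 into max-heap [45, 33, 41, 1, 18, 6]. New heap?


Append 25: [45, 33, 41, 1, 18, 6, 25]
Bubble up: no swaps needed
Result: [45, 33, 41, 1, 18, 6, 25]


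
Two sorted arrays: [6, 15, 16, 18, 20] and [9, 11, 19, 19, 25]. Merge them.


Compare heads, take smaller each step.
Merged: [6, 9, 11, 15, 16, 18, 19, 19, 20, 25]


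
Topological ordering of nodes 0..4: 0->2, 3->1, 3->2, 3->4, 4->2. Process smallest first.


Kahn's algorithm, process smallest node first
Order: [0, 3, 1, 4, 2]


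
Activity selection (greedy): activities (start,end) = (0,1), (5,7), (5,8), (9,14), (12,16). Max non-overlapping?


Greedy: pick earliest-ending, then skip overlaps.
Selected (3 activities): [(0, 1), (5, 7), (9, 14)]


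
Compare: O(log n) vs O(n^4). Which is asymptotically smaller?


logarithmic grows slower than quartic
O(log n) is asymptotically smaller; O(n^4) grows faster


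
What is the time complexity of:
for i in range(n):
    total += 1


Per nesting level: O(n) = O(n)
Complexity: O(n)


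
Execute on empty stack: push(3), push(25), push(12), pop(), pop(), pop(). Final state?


push(3) -> [3]
push(25) -> [3, 25]
push(12) -> [3, 25, 12]
pop() returns 12 -> [3, 25]
pop() returns 25 -> [3]
pop() returns 3 -> []
Final stack (bottom to top): []


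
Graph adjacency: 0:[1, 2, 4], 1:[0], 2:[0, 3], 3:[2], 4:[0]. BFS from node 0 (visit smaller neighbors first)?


BFS queue: start with [0]
Visit order: [0, 1, 2, 4, 3]


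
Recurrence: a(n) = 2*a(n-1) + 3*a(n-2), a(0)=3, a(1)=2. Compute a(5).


Build bottom-up:
...a(3)=32, a(4)=103, a(5)=2*103+3*32=302


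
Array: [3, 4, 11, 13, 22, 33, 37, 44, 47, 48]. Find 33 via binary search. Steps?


Search for 33:
[0,9] mid=4 arr[4]=22
[5,9] mid=7 arr[7]=44
[5,6] mid=5 arr[5]=33
Total: 3 comparisons


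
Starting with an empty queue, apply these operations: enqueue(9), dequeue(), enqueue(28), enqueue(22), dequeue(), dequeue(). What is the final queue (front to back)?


enqueue(9) -> [9]
dequeue() returns 9 -> []
enqueue(28) -> [28]
enqueue(22) -> [28, 22]
dequeue() returns 28 -> [22]
dequeue() returns 22 -> []
Final queue (front to back): []


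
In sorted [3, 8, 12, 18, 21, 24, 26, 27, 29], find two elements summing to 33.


Two pointers: lo=0, hi=8
Found pair: (12, 21) summing to 33


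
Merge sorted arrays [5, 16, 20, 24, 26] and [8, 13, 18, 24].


Compare heads, take smaller each step.
Merged: [5, 8, 13, 16, 18, 20, 24, 24, 26]


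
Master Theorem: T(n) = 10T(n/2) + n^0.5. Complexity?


a=10, b=2, c=0.5. log_2(10)=3.322 > c=0.5. Case 1: O(n^log_b(a)) = O(n^3.322)
Complexity: O(n^3.322)


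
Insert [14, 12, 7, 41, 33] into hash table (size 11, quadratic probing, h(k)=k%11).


Insertions: 14->slot 3; 12->slot 1; 7->slot 7; 41->slot 8; 33->slot 0
Table: [33, 12, None, 14, None, None, None, 7, 41, None, None]


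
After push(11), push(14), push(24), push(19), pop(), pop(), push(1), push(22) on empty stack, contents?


push(11) -> [11]
push(14) -> [11, 14]
push(24) -> [11, 14, 24]
push(19) -> [11, 14, 24, 19]
pop() returns 19 -> [11, 14, 24]
pop() returns 24 -> [11, 14]
push(1) -> [11, 14, 1]
push(22) -> [11, 14, 1, 22]
Final stack (bottom to top): [11, 14, 1, 22]


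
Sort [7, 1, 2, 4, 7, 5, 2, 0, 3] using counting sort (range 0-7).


Count array: [1, 1, 2, 1, 1, 1, 0, 2]
Reconstruct: [0, 1, 2, 2, 3, 4, 5, 7, 7]


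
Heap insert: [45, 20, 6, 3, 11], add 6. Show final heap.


Append 6: [45, 20, 6, 3, 11, 6]
Bubble up: no swaps needed
Result: [45, 20, 6, 3, 11, 6]


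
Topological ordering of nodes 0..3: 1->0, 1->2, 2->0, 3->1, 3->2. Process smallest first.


Kahn's algorithm, process smallest node first
Order: [3, 1, 2, 0]


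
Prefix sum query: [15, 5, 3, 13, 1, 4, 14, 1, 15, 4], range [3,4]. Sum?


Prefix sums: [0, 15, 20, 23, 36, 37, 41, 55, 56, 71, 75]
Sum[3..4] = prefix[5] - prefix[3] = 37 - 23 = 14


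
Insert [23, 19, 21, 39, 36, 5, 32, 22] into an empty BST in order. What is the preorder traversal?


Root = 23; build tree by BST insertion.
Preorder traversal: [23, 19, 5, 21, 22, 39, 36, 32]


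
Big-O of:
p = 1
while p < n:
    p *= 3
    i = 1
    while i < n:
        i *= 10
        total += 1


Per nesting level: O(log n) * O(log n) = O((log n)^2)
Complexity: O((log n)^2)


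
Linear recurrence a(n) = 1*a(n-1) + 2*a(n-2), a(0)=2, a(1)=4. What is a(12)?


Build bottom-up:
...a(10)=2048, a(11)=4096, a(12)=1*4096+2*2048=8192


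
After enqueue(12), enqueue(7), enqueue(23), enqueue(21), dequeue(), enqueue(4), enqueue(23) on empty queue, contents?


enqueue(12) -> [12]
enqueue(7) -> [12, 7]
enqueue(23) -> [12, 7, 23]
enqueue(21) -> [12, 7, 23, 21]
dequeue() returns 12 -> [7, 23, 21]
enqueue(4) -> [7, 23, 21, 4]
enqueue(23) -> [7, 23, 21, 4, 23]
Final queue (front to back): [7, 23, 21, 4, 23]


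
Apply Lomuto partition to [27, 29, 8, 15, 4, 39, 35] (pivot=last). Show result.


Elements <= 35 go left of pivot.
Result: [27, 29, 8, 15, 4, 35, 39], pivot at index 5


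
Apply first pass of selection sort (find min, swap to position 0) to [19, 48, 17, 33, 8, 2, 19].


After one pass: [2, 48, 17, 33, 8, 19, 19]


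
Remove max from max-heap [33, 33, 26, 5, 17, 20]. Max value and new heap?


Max = 33
Replace root with last, heapify down
Resulting heap: [33, 20, 26, 5, 17]


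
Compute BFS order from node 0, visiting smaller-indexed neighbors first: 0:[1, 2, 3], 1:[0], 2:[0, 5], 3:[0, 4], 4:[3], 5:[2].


BFS queue: start with [0]
Visit order: [0, 1, 2, 3, 5, 4]


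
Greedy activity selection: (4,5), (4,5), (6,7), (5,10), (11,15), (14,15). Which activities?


Greedy: pick earliest-ending, then skip overlaps.
Selected (3 activities): [(4, 5), (6, 7), (11, 15)]


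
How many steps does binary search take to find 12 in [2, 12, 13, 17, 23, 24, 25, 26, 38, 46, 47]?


Search for 12:
[0,10] mid=5 arr[5]=24
[0,4] mid=2 arr[2]=13
[0,1] mid=0 arr[0]=2
[1,1] mid=1 arr[1]=12
Total: 4 comparisons


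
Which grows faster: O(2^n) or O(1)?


constant grows slower than exponential
O(1) is asymptotically smaller; O(2^n) grows faster


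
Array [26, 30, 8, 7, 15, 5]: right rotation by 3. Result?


Right rotate by 3: [7, 15, 5, 26, 30, 8]


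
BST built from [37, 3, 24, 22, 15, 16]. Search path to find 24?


BST root = 37
Search for 24: compare at each node
Path: [37, 3, 24]


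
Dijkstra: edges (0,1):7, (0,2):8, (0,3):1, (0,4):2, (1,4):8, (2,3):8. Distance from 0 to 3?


Dijkstra from 0:
Distances: {0: 0, 1: 7, 2: 8, 3: 1, 4: 2}
Shortest distance to 3 = 1, path = [0, 3]


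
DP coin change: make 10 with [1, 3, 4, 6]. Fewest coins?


dp[0]=0; dp[i]=1+min(dp[i-c] for c in coins)
...dp[5]=2, dp[6]=1, dp[7]=2, dp[8]=2, dp[9]=2, dp[10]=2
Minimum coins for 10 = 2


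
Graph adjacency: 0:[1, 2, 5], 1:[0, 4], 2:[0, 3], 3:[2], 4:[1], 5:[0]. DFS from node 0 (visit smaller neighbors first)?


DFS stack-based: start with [0]
Visit order: [0, 1, 4, 2, 3, 5]


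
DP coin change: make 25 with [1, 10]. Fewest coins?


dp[0]=0; dp[i]=1+min(dp[i-c] for c in coins)
...dp[20]=2, dp[21]=3, dp[22]=4, dp[23]=5, dp[24]=6, dp[25]=7
Minimum coins for 25 = 7


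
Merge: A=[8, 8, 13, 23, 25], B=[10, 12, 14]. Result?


Compare heads, take smaller each step.
Merged: [8, 8, 10, 12, 13, 14, 23, 25]


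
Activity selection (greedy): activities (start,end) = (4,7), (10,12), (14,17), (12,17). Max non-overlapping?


Greedy: pick earliest-ending, then skip overlaps.
Selected (3 activities): [(4, 7), (10, 12), (14, 17)]


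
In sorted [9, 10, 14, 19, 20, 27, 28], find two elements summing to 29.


Two pointers: lo=0, hi=6
Found pair: (9, 20) summing to 29


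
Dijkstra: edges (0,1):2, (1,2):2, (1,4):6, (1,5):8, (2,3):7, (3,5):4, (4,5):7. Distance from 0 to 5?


Dijkstra from 0:
Distances: {0: 0, 1: 2, 2: 4, 3: 11, 4: 8, 5: 10}
Shortest distance to 5 = 10, path = [0, 1, 5]


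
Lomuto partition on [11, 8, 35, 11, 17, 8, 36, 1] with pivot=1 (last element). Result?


Elements <= 1 go left of pivot.
Result: [1, 8, 35, 11, 17, 8, 36, 11], pivot at index 0


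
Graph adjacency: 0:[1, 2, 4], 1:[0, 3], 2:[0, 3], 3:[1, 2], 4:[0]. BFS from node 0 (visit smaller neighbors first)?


BFS queue: start with [0]
Visit order: [0, 1, 2, 4, 3]


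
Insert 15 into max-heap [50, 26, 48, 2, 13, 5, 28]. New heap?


Append 15: [50, 26, 48, 2, 13, 5, 28, 15]
Bubble up: swap idx 7(15) with idx 3(2)
Result: [50, 26, 48, 15, 13, 5, 28, 2]


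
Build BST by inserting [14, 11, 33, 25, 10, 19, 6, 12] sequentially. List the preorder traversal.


Root = 14; build tree by BST insertion.
Preorder traversal: [14, 11, 10, 6, 12, 33, 25, 19]


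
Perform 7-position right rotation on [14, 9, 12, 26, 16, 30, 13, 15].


Right rotate by 7: [9, 12, 26, 16, 30, 13, 15, 14]


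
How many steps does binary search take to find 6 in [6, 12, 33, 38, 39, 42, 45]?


Search for 6:
[0,6] mid=3 arr[3]=38
[0,2] mid=1 arr[1]=12
[0,0] mid=0 arr[0]=6
Total: 3 comparisons


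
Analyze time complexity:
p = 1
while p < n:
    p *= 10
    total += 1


Per nesting level: O(log n) = O(log n)
Complexity: O(log n)


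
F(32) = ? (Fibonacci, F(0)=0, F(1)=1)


F(n)=F(n-1)+F(n-2)
...F(30)=832040, F(31)=1346269, F(32)=2178309


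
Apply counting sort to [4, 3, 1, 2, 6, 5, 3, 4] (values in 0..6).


Count array: [0, 1, 1, 2, 2, 1, 1]
Reconstruct: [1, 2, 3, 3, 4, 4, 5, 6]


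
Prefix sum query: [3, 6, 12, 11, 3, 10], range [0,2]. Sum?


Prefix sums: [0, 3, 9, 21, 32, 35, 45]
Sum[0..2] = prefix[3] - prefix[0] = 21 - 0 = 21


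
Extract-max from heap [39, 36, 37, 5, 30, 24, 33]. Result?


Max = 39
Replace root with last, heapify down
Resulting heap: [37, 36, 33, 5, 30, 24]


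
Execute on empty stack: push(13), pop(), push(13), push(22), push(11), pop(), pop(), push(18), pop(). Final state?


push(13) -> [13]
pop() returns 13 -> []
push(13) -> [13]
push(22) -> [13, 22]
push(11) -> [13, 22, 11]
pop() returns 11 -> [13, 22]
pop() returns 22 -> [13]
push(18) -> [13, 18]
pop() returns 18 -> [13]
Final stack (bottom to top): [13]


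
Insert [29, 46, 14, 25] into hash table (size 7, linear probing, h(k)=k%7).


Insertions: 29->slot 1; 46->slot 4; 14->slot 0; 25->slot 5
Table: [14, 29, None, None, 46, 25, None]


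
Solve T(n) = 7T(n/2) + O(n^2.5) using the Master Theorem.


a=7, b=2, c=2.5. log_2(7)=2.807 > c=2.5. Case 1: O(n^log_b(a)) = O(n^2.807)
Complexity: O(n^2.807)


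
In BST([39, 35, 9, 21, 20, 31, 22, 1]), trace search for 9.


BST root = 39
Search for 9: compare at each node
Path: [39, 35, 9]


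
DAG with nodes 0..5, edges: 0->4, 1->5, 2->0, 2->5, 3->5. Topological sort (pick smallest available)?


Kahn's algorithm, process smallest node first
Order: [1, 2, 0, 3, 4, 5]


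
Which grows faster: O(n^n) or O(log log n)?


double-logarithmic grows slower than n^n
O(log log n) is asymptotically smaller; O(n^n) grows faster


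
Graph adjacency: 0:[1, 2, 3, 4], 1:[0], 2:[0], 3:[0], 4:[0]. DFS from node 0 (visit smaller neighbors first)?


DFS stack-based: start with [0]
Visit order: [0, 1, 2, 3, 4]


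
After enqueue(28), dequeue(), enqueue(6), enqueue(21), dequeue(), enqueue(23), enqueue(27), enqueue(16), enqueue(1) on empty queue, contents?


enqueue(28) -> [28]
dequeue() returns 28 -> []
enqueue(6) -> [6]
enqueue(21) -> [6, 21]
dequeue() returns 6 -> [21]
enqueue(23) -> [21, 23]
enqueue(27) -> [21, 23, 27]
enqueue(16) -> [21, 23, 27, 16]
enqueue(1) -> [21, 23, 27, 16, 1]
Final queue (front to back): [21, 23, 27, 16, 1]


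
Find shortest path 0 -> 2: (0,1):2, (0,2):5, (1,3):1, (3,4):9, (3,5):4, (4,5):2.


Dijkstra from 0:
Distances: {0: 0, 1: 2, 2: 5, 3: 3, 4: 9, 5: 7}
Shortest distance to 2 = 5, path = [0, 2]


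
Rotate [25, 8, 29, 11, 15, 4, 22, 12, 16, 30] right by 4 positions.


Right rotate by 4: [22, 12, 16, 30, 25, 8, 29, 11, 15, 4]


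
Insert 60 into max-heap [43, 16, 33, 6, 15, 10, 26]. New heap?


Append 60: [43, 16, 33, 6, 15, 10, 26, 60]
Bubble up: swap idx 7(60) with idx 3(6); swap idx 3(60) with idx 1(16); swap idx 1(60) with idx 0(43)
Result: [60, 43, 33, 16, 15, 10, 26, 6]


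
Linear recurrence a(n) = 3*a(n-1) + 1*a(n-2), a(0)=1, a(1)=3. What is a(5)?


Build bottom-up:
...a(3)=33, a(4)=109, a(5)=3*109+1*33=360


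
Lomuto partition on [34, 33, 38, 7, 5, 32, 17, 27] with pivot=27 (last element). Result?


Elements <= 27 go left of pivot.
Result: [7, 5, 17, 27, 33, 32, 38, 34], pivot at index 3


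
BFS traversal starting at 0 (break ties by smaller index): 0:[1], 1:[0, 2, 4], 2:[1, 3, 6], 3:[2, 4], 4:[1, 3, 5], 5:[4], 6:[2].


BFS queue: start with [0]
Visit order: [0, 1, 2, 4, 3, 6, 5]


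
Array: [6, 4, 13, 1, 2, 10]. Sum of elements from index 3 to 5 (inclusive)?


Prefix sums: [0, 6, 10, 23, 24, 26, 36]
Sum[3..5] = prefix[6] - prefix[3] = 36 - 23 = 13


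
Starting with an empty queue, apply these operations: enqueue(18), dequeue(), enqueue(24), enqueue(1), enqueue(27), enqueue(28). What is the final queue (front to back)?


enqueue(18) -> [18]
dequeue() returns 18 -> []
enqueue(24) -> [24]
enqueue(1) -> [24, 1]
enqueue(27) -> [24, 1, 27]
enqueue(28) -> [24, 1, 27, 28]
Final queue (front to back): [24, 1, 27, 28]


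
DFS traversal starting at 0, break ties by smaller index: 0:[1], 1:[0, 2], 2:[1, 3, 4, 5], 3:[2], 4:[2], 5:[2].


DFS stack-based: start with [0]
Visit order: [0, 1, 2, 3, 4, 5]


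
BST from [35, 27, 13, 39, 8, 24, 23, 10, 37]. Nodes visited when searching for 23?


BST root = 35
Search for 23: compare at each node
Path: [35, 27, 13, 24, 23]


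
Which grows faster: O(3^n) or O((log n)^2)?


polylogarithmic grows slower than exponential (base 3)
O((log n)^2) is asymptotically smaller; O(3^n) grows faster


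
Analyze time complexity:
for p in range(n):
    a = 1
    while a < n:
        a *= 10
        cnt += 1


Per nesting level: O(n) * O(log n) = O(n log n)
Complexity: O(n log n)


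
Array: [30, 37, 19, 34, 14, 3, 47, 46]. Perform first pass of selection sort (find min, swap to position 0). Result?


After one pass: [3, 37, 19, 34, 14, 30, 47, 46]


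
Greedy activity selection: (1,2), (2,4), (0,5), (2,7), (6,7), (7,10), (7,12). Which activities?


Greedy: pick earliest-ending, then skip overlaps.
Selected (4 activities): [(1, 2), (2, 4), (6, 7), (7, 10)]


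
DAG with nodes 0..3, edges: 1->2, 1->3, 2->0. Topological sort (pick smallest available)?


Kahn's algorithm, process smallest node first
Order: [1, 2, 0, 3]


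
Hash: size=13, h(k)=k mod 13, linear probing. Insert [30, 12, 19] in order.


Insertions: 30->slot 4; 12->slot 12; 19->slot 6
Table: [None, None, None, None, 30, None, 19, None, None, None, None, None, 12]


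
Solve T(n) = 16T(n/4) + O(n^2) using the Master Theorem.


a=16, b=4, c=2. log_4(16)=2 = c=2. Case 2: O(n^c log n) = O(n^2 log n)
Complexity: O(n^2 log n)


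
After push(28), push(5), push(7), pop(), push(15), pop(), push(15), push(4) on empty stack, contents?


push(28) -> [28]
push(5) -> [28, 5]
push(7) -> [28, 5, 7]
pop() returns 7 -> [28, 5]
push(15) -> [28, 5, 15]
pop() returns 15 -> [28, 5]
push(15) -> [28, 5, 15]
push(4) -> [28, 5, 15, 4]
Final stack (bottom to top): [28, 5, 15, 4]


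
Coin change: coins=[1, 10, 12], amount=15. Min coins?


dp[0]=0; dp[i]=1+min(dp[i-c] for c in coins)
...dp[10]=1, dp[11]=2, dp[12]=1, dp[13]=2, dp[14]=3, dp[15]=4
Minimum coins for 15 = 4


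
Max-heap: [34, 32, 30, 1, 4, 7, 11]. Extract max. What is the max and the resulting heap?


Max = 34
Replace root with last, heapify down
Resulting heap: [32, 11, 30, 1, 4, 7]


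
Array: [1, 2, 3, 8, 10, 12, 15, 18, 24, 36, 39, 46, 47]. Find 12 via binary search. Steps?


Search for 12:
[0,12] mid=6 arr[6]=15
[0,5] mid=2 arr[2]=3
[3,5] mid=4 arr[4]=10
[5,5] mid=5 arr[5]=12
Total: 4 comparisons


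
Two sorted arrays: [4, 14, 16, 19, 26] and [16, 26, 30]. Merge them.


Compare heads, take smaller each step.
Merged: [4, 14, 16, 16, 19, 26, 26, 30]


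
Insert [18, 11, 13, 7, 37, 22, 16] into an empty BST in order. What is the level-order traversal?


Root = 18; build tree by BST insertion.
Level-Order traversal: [18, 11, 37, 7, 13, 22, 16]


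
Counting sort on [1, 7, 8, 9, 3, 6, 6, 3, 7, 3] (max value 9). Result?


Count array: [0, 1, 0, 3, 0, 0, 2, 2, 1, 1]
Reconstruct: [1, 3, 3, 3, 6, 6, 7, 7, 8, 9]


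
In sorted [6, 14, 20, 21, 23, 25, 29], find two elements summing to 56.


Two pointers: lo=0, hi=6
No pair sums to 56


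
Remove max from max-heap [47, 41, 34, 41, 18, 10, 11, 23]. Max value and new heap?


Max = 47
Replace root with last, heapify down
Resulting heap: [41, 41, 34, 23, 18, 10, 11]


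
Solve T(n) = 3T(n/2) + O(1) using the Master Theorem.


a=3, b=2, c=0. log_2(3)=1.585 > c=0. Case 1: O(n^log_b(a)) = O(n^1.585)
Complexity: O(n^1.585)


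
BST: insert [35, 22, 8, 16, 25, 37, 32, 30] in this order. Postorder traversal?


Root = 35; build tree by BST insertion.
Postorder traversal: [16, 8, 30, 32, 25, 22, 37, 35]


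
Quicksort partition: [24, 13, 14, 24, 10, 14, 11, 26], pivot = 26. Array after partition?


Elements <= 26 go left of pivot.
Result: [24, 13, 14, 24, 10, 14, 11, 26], pivot at index 7


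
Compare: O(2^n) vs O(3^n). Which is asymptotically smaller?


exponential grows slower than exponential (base 3)
O(2^n) is asymptotically smaller; O(3^n) grows faster


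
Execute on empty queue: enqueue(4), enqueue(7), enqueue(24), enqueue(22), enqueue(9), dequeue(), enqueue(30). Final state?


enqueue(4) -> [4]
enqueue(7) -> [4, 7]
enqueue(24) -> [4, 7, 24]
enqueue(22) -> [4, 7, 24, 22]
enqueue(9) -> [4, 7, 24, 22, 9]
dequeue() returns 4 -> [7, 24, 22, 9]
enqueue(30) -> [7, 24, 22, 9, 30]
Final queue (front to back): [7, 24, 22, 9, 30]


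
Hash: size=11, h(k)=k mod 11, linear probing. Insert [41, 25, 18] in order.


Insertions: 41->slot 8; 25->slot 3; 18->slot 7
Table: [None, None, None, 25, None, None, None, 18, 41, None, None]


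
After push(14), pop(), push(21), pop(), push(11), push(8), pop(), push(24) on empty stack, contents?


push(14) -> [14]
pop() returns 14 -> []
push(21) -> [21]
pop() returns 21 -> []
push(11) -> [11]
push(8) -> [11, 8]
pop() returns 8 -> [11]
push(24) -> [11, 24]
Final stack (bottom to top): [11, 24]


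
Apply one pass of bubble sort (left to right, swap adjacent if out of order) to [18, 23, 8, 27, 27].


After one pass: [18, 8, 23, 27, 27]


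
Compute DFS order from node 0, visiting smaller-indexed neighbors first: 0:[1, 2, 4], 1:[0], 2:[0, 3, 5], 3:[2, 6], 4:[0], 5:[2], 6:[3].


DFS stack-based: start with [0]
Visit order: [0, 1, 2, 3, 6, 5, 4]


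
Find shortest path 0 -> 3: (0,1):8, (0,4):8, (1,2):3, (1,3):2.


Dijkstra from 0:
Distances: {0: 0, 1: 8, 2: 11, 3: 10, 4: 8}
Shortest distance to 3 = 10, path = [0, 1, 3]


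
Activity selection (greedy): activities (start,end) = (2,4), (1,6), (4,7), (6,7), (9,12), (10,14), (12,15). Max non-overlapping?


Greedy: pick earliest-ending, then skip overlaps.
Selected (4 activities): [(2, 4), (4, 7), (9, 12), (12, 15)]


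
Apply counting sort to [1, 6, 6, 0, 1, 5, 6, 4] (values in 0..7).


Count array: [1, 2, 0, 0, 1, 1, 3, 0]
Reconstruct: [0, 1, 1, 4, 5, 6, 6, 6]


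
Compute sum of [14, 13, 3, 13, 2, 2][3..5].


Prefix sums: [0, 14, 27, 30, 43, 45, 47]
Sum[3..5] = prefix[6] - prefix[3] = 47 - 30 = 17


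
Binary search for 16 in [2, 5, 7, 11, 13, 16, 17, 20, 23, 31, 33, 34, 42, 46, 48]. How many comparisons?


Search for 16:
[0,14] mid=7 arr[7]=20
[0,6] mid=3 arr[3]=11
[4,6] mid=5 arr[5]=16
Total: 3 comparisons
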